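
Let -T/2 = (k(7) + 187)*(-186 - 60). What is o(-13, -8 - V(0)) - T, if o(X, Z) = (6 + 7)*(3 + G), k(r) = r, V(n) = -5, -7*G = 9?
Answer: -667980/7 ≈ -95426.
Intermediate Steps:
G = -9/7 (G = -⅐*9 = -9/7 ≈ -1.2857)
o(X, Z) = 156/7 (o(X, Z) = (6 + 7)*(3 - 9/7) = 13*(12/7) = 156/7)
T = 95448 (T = -2*(7 + 187)*(-186 - 60) = -388*(-246) = -2*(-47724) = 95448)
o(-13, -8 - V(0)) - T = 156/7 - 1*95448 = 156/7 - 95448 = -667980/7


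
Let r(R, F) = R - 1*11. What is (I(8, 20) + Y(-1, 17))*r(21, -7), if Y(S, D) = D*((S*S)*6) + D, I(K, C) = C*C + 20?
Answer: 5390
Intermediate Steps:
I(K, C) = 20 + C² (I(K, C) = C² + 20 = 20 + C²)
r(R, F) = -11 + R (r(R, F) = R - 11 = -11 + R)
Y(S, D) = D + 6*D*S² (Y(S, D) = D*(S²*6) + D = D*(6*S²) + D = 6*D*S² + D = D + 6*D*S²)
(I(8, 20) + Y(-1, 17))*r(21, -7) = ((20 + 20²) + 17*(1 + 6*(-1)²))*(-11 + 21) = ((20 + 400) + 17*(1 + 6*1))*10 = (420 + 17*(1 + 6))*10 = (420 + 17*7)*10 = (420 + 119)*10 = 539*10 = 5390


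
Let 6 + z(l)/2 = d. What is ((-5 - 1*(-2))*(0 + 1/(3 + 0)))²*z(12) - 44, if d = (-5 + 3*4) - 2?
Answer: -46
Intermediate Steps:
d = 5 (d = (-5 + 12) - 2 = 7 - 2 = 5)
z(l) = -2 (z(l) = -12 + 2*5 = -12 + 10 = -2)
((-5 - 1*(-2))*(0 + 1/(3 + 0)))²*z(12) - 44 = ((-5 - 1*(-2))*(0 + 1/(3 + 0)))²*(-2) - 44 = ((-5 + 2)*(0 + 1/3))²*(-2) - 44 = (-3*(0 + ⅓))²*(-2) - 44 = (-3*⅓)²*(-2) - 44 = (-1)²*(-2) - 44 = 1*(-2) - 44 = -2 - 44 = -46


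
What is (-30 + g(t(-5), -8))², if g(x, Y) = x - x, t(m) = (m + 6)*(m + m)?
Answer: 900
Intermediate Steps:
t(m) = 2*m*(6 + m) (t(m) = (6 + m)*(2*m) = 2*m*(6 + m))
g(x, Y) = 0
(-30 + g(t(-5), -8))² = (-30 + 0)² = (-30)² = 900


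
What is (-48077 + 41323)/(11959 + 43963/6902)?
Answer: -46616108/82584981 ≈ -0.56446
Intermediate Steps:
(-48077 + 41323)/(11959 + 43963/6902) = -6754/(11959 + 43963*(1/6902)) = -6754/(11959 + 43963/6902) = -6754/82584981/6902 = -6754*6902/82584981 = -46616108/82584981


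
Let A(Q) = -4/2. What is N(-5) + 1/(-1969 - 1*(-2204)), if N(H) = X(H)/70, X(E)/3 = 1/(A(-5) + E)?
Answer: -43/23030 ≈ -0.0018671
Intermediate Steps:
A(Q) = -2 (A(Q) = -4*½ = -2)
X(E) = 3/(-2 + E)
N(H) = 3/(70*(-2 + H)) (N(H) = (3/(-2 + H))/70 = (3/(-2 + H))*(1/70) = 3/(70*(-2 + H)))
N(-5) + 1/(-1969 - 1*(-2204)) = 3/(70*(-2 - 5)) + 1/(-1969 - 1*(-2204)) = (3/70)/(-7) + 1/(-1969 + 2204) = (3/70)*(-⅐) + 1/235 = -3/490 + 1/235 = -43/23030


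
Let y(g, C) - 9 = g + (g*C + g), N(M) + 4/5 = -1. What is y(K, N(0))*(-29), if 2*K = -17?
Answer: -2117/10 ≈ -211.70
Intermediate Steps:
K = -17/2 (K = (½)*(-17) = -17/2 ≈ -8.5000)
N(M) = -9/5 (N(M) = -⅘ - 1 = -9/5)
y(g, C) = 9 + 2*g + C*g (y(g, C) = 9 + (g + (g*C + g)) = 9 + (g + (C*g + g)) = 9 + (g + (g + C*g)) = 9 + (2*g + C*g) = 9 + 2*g + C*g)
y(K, N(0))*(-29) = (9 + 2*(-17/2) - 9/5*(-17/2))*(-29) = (9 - 17 + 153/10)*(-29) = (73/10)*(-29) = -2117/10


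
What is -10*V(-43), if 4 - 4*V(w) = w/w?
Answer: -15/2 ≈ -7.5000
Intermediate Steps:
V(w) = 3/4 (V(w) = 1 - w/(4*w) = 1 - 1/4*1 = 1 - 1/4 = 3/4)
-10*V(-43) = -10*3/4 = -15/2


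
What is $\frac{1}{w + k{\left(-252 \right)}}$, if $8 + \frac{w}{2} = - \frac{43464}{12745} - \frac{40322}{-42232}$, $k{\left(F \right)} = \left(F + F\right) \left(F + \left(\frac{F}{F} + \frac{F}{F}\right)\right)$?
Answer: $\frac{134561710}{16951961638761} \approx 7.9378 \cdot 10^{-6}$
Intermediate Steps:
$k{\left(F \right)} = 2 F \left(2 + F\right)$ ($k{\left(F \right)} = 2 F \left(F + \left(1 + 1\right)\right) = 2 F \left(F + 2\right) = 2 F \left(2 + F\right)$)
$w = - \frac{2813821239}{134561710}$ ($w = -16 + 2 \left(- \frac{43464}{12745} - \frac{40322}{-42232}\right) = -16 + 2 \left(\left(-43464\right) \frac{1}{12745} - - \frac{20161}{21116}\right) = -16 + 2 \left(- \frac{43464}{12745} + \frac{20161}{21116}\right) = -16 + 2 \left(- \frac{660833879}{269123420}\right) = -16 - \frac{660833879}{134561710} = - \frac{2813821239}{134561710} \approx -20.911$)
$\frac{1}{w + k{\left(-252 \right)}} = \frac{1}{- \frac{2813821239}{134561710} + 2 \left(-252\right) \left(2 - 252\right)} = \frac{1}{- \frac{2813821239}{134561710} + 2 \left(-252\right) \left(-250\right)} = \frac{1}{- \frac{2813821239}{134561710} + 126000} = \frac{1}{\frac{16951961638761}{134561710}} = \frac{134561710}{16951961638761}$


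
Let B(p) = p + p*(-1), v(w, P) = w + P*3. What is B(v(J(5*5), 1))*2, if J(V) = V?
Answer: 0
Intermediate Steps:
v(w, P) = w + 3*P
B(p) = 0 (B(p) = p - p = 0)
B(v(J(5*5), 1))*2 = 0*2 = 0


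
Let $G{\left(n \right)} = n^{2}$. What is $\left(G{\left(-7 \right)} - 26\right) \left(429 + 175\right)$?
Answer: $13892$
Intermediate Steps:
$\left(G{\left(-7 \right)} - 26\right) \left(429 + 175\right) = \left(\left(-7\right)^{2} - 26\right) \left(429 + 175\right) = \left(49 - 26\right) 604 = 23 \cdot 604 = 13892$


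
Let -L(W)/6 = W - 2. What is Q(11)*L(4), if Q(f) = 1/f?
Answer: -12/11 ≈ -1.0909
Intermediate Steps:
L(W) = 12 - 6*W (L(W) = -6*(W - 2) = -6*(-2 + W) = 12 - 6*W)
Q(11)*L(4) = (12 - 6*4)/11 = (12 - 24)/11 = (1/11)*(-12) = -12/11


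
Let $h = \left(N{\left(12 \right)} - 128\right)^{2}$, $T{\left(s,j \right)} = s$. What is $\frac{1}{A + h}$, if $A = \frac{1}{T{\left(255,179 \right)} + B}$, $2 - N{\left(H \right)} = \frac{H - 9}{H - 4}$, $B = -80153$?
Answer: $\frac{2556736}{40832711797} \approx 6.2615 \cdot 10^{-5}$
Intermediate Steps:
$N{\left(H \right)} = 2 - \frac{-9 + H}{-4 + H}$ ($N{\left(H \right)} = 2 - \frac{H - 9}{H - 4} = 2 - \frac{-9 + H}{-4 + H}$)
$A = - \frac{1}{79898}$ ($A = \frac{1}{255 - 80153} = \frac{1}{-79898} = - \frac{1}{79898} \approx -1.2516 \cdot 10^{-5}$)
$h = \frac{1022121}{64}$ ($h = \left(\frac{1 + 12}{-4 + 12} - 128\right)^{2} = \left(\frac{1}{8} \cdot 13 - 128\right)^{2} = \left(\frac{13}{8} - 128\right)^{2} = \left(- \frac{1011}{8}\right)^{2} = \frac{1022121}{64} \approx 15971.0$)
$\frac{1}{A + h} = \frac{1}{- \frac{1}{79898} + \frac{1022121}{64}} = \frac{1}{\frac{40832711797}{2556736}} = \frac{2556736}{40832711797}$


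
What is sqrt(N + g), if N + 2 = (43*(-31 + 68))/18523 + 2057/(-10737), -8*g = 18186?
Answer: I*sqrt(39999571367167731853)/132587634 ≈ 47.701*I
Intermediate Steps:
g = -9093/4 (g = -1/8*18186 = -9093/4 ≈ -2273.3)
N = -418782146/198881451 (N = -2 + ((43*(-31 + 68))/18523 + 2057/(-10737)) = -2 + ((43*37)*(1/18523) + 2057*(-1/10737)) = -2 + (1591*(1/18523) - 2057/10737) = -2 + (1591/18523 - 2057/10737) = -2 - 21019244/198881451 = -418782146/198881451 ≈ -2.1057)
sqrt(N + g) = sqrt(-418782146/198881451 - 9093/4) = sqrt(-1810104162527/795525804) = I*sqrt(39999571367167731853)/132587634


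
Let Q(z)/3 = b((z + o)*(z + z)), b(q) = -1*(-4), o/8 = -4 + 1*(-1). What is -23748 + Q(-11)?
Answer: -23736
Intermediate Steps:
o = -40 (o = 8*(-4 + 1*(-1)) = 8*(-4 - 1) = 8*(-5) = -40)
b(q) = 4
Q(z) = 12 (Q(z) = 3*4 = 12)
-23748 + Q(-11) = -23748 + 12 = -23736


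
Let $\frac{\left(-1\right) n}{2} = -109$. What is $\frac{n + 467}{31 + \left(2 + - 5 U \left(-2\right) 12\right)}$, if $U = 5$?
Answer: $\frac{685}{633} \approx 1.0821$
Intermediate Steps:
$n = 218$ ($n = \left(-2\right) \left(-109\right) = 218$)
$\frac{n + 467}{31 + \left(2 + - 5 U \left(-2\right) 12\right)} = \frac{218 + 467}{31 + \left(2 + \left(-5\right) 5 \left(-2\right) 12\right)} = \frac{685}{31 + \left(2 + \left(-25\right) \left(-2\right) 12\right)} = \frac{685}{31 + \left(2 + 50 \cdot 12\right)} = \frac{685}{31 + \left(2 + 600\right)} = \frac{685}{31 + 602} = \frac{685}{633}$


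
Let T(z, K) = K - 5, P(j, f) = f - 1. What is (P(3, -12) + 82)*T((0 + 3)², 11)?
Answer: 414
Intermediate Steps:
P(j, f) = -1 + f
T(z, K) = -5 + K
(P(3, -12) + 82)*T((0 + 3)², 11) = ((-1 - 12) + 82)*(-5 + 11) = (-13 + 82)*6 = 69*6 = 414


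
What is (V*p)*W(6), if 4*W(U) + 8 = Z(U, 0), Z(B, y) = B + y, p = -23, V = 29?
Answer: 667/2 ≈ 333.50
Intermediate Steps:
W(U) = -2 + U/4 (W(U) = -2 + (U + 0)/4 = -2 + U/4)
(V*p)*W(6) = (29*(-23))*(-2 + (¼)*6) = -667*(-2 + 3/2) = -667*(-½) = 667/2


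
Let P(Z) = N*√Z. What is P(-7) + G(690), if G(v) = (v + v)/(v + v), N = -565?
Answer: 1 - 565*I*√7 ≈ 1.0 - 1494.8*I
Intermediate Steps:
P(Z) = -565*√Z
G(v) = 1 (G(v) = (2*v)/((2*v)) = (2*v)*(1/(2*v)) = 1)
P(-7) + G(690) = -565*I*√7 + 1 = 1 - 565*I*√7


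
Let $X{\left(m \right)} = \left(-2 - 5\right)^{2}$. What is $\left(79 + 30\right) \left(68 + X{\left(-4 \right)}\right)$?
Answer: $12753$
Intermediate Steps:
$X{\left(m \right)} = 49$ ($X{\left(m \right)} = \left(-7\right)^{2} = 49$)
$\left(79 + 30\right) \left(68 + X{\left(-4 \right)}\right) = \left(79 + 30\right) \left(68 + 49\right) = 109 \cdot 117 = 12753$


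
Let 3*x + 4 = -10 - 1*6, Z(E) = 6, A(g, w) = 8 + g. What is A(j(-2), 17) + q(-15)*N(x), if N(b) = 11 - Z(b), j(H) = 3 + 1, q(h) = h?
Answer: -63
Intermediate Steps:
j(H) = 4
x = -20/3 (x = -4/3 + (-10 - 1*6)/3 = -4/3 + (-10 - 6)/3 = -4/3 + (⅓)*(-16) = -4/3 - 16/3 = -20/3 ≈ -6.6667)
N(b) = 5 (N(b) = 11 - 1*6 = 11 - 6 = 5)
A(j(-2), 17) + q(-15)*N(x) = (8 + 4) - 15*5 = 12 - 75 = -63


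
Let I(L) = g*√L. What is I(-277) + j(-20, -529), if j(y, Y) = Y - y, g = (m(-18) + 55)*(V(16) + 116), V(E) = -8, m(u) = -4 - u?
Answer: -509 + 7452*I*√277 ≈ -509.0 + 1.2403e+5*I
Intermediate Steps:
g = 7452 (g = ((-4 - 1*(-18)) + 55)*(-8 + 116) = ((-4 + 18) + 55)*108 = (14 + 55)*108 = 69*108 = 7452)
I(L) = 7452*√L
I(-277) + j(-20, -529) = 7452*√(-277) + (-529 - 1*(-20)) = 7452*(I*√277) + (-529 + 20) = 7452*I*√277 - 509 = -509 + 7452*I*√277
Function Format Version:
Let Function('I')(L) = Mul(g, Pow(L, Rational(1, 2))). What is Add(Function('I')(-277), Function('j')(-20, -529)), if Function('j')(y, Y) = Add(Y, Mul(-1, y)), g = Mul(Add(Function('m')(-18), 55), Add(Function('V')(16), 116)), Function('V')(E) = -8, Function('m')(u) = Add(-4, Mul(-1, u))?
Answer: Add(-509, Mul(7452, I, Pow(277, Rational(1, 2)))) ≈ Add(-509.00, Mul(1.2403e+5, I))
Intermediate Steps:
g = 7452 (g = Mul(Add(Add(-4, Mul(-1, -18)), 55), Add(-8, 116)) = Mul(Add(Add(-4, 18), 55), 108) = Mul(Add(14, 55), 108) = Mul(69, 108) = 7452)
Function('I')(L) = Mul(7452, Pow(L, Rational(1, 2)))
Add(Function('I')(-277), Function('j')(-20, -529)) = Add(Mul(7452, Pow(-277, Rational(1, 2))), Add(-529, Mul(-1, -20))) = Add(Mul(7452, Mul(I, Pow(277, Rational(1, 2)))), Add(-529, 20)) = Add(Mul(7452, I, Pow(277, Rational(1, 2))), -509) = Add(-509, Mul(7452, I, Pow(277, Rational(1, 2))))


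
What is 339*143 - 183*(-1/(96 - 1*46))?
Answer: 2424033/50 ≈ 48481.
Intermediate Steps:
339*143 - 183*(-1/(96 - 1*46)) = 48477 - 183*(-1/(96 - 46)) = 48477 - 183/((-1*50)) = 48477 - 183/(-50) = 48477 - 183*(-1/50) = 48477 + 183/50 = 2424033/50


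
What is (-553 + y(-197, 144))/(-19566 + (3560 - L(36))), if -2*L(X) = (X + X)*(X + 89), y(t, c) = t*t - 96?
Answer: -19080/5753 ≈ -3.3165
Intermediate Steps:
y(t, c) = -96 + t**2 (y(t, c) = t**2 - 96 = -96 + t**2)
L(X) = -X*(89 + X) (L(X) = -(X + X)*(X + 89)/2 = -2*X*(89 + X)/2 = -X*(89 + X))
(-553 + y(-197, 144))/(-19566 + (3560 - L(36))) = (-553 + (-96 + (-197)**2))/(-19566 + (3560 - (-1)*36*(89 + 36))) = (-553 + (-96 + 38809))/(-19566 + (3560 - (-1)*36*125)) = (-553 + 38713)/(-19566 + (3560 - 1*(-4500))) = 38160/(-19566 + (3560 + 4500)) = 38160/(-19566 + 8060) = 38160/(-11506) = 38160*(-1/11506) = -19080/5753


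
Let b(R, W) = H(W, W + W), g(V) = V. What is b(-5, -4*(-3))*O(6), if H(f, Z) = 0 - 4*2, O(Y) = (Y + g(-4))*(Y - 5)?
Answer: -16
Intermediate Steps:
O(Y) = (-5 + Y)*(-4 + Y) (O(Y) = (Y - 4)*(Y - 5) = (-4 + Y)*(-5 + Y) = (-5 + Y)*(-4 + Y))
H(f, Z) = -8 (H(f, Z) = 0 - 8 = -8)
b(R, W) = -8
b(-5, -4*(-3))*O(6) = -8*(20 + 6² - 9*6) = -8*(20 + 36 - 54) = -8*2 = -16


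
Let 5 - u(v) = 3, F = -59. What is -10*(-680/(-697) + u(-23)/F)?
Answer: -22780/2419 ≈ -9.4171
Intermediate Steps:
u(v) = 2 (u(v) = 5 - 1*3 = 5 - 3 = 2)
-10*(-680/(-697) + u(-23)/F) = -10*(-680/(-697) + 2/(-59)) = -10*(-680*(-1/697) + 2*(-1/59)) = -10*(40/41 - 2/59) = -10*2278/2419 = -22780/2419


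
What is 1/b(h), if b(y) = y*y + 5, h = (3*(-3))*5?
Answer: 1/2030 ≈ 0.00049261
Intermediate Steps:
h = -45 (h = -9*5 = -45)
b(y) = 5 + y² (b(y) = y² + 5 = 5 + y²)
1/b(h) = 1/(5 + (-45)²) = 1/(5 + 2025) = 1/2030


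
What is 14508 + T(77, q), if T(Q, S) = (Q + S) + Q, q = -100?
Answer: 14562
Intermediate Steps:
T(Q, S) = S + 2*Q
14508 + T(77, q) = 14508 + (-100 + 2*77) = 14508 + (-100 + 154) = 14508 + 54 = 14562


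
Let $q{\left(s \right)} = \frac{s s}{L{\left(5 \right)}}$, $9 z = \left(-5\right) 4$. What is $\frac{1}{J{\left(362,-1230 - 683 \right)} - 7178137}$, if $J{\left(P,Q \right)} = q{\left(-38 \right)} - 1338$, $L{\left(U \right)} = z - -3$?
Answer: $- \frac{7}{50243329} \approx -1.3932 \cdot 10^{-7}$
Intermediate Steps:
$z = - \frac{20}{9}$ ($z = \frac{\left(-5\right) 4}{9} = \frac{1}{9} \left(-20\right) = - \frac{20}{9} \approx -2.2222$)
$L{\left(U \right)} = \frac{7}{9}$ ($L{\left(U \right)} = - \frac{20}{9} - -3 = - \frac{20}{9} + 3 = \frac{7}{9}$)
$q{\left(s \right)} = \frac{9 s^{2}}{7}$ ($q{\left(s \right)} = \frac{s s}{\frac{7}{9}} = s^{2} \cdot \frac{9}{7} = \frac{9 s^{2}}{7}$)
$J{\left(P,Q \right)} = \frac{3630}{7}$ ($J{\left(P,Q \right)} = \frac{9 \left(-38\right)^{2}}{7} - 1338 = \frac{9}{7} \cdot 1444 - 1338 = \frac{12996}{7} - 1338 = \frac{3630}{7}$)
$\frac{1}{J{\left(362,-1230 - 683 \right)} - 7178137} = \frac{1}{\frac{3630}{7} - 7178137} = \frac{1}{- \frac{50243329}{7}} = - \frac{7}{50243329}$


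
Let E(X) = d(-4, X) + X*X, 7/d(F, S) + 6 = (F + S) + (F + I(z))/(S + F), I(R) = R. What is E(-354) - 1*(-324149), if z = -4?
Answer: 29283542427/65152 ≈ 4.4947e+5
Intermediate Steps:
d(F, S) = 7/(-6 + F + S + (-4 + F)/(F + S)) (d(F, S) = 7/(-6 + ((F + S) + (F - 4)/(S + F))) = 7/(-6 + ((F + S) + (-4 + F)/(F + S))) = 7/(-6 + (F + S + (-4 + F)/(F + S))) = 7/(-6 + F + S + (-4 + F)/(F + S)))
E(X) = X² + 7*(-4 + X)/(32 + X² - 14*X) (E(X) = 7*(-4 + X)/(-4 + (-4)² + X² - 6*X - 5*(-4) + 2*(-4)*X) + X*X = 7*(-4 + X)/(-4 + 16 + X² - 6*X + 20 - 8*X) + X² = 7*(-4 + X)/(32 + X² - 14*X) + X² = X² + 7*(-4 + X)/(32 + X² - 14*X))
E(-354) - 1*(-324149) = (-28 + 7*(-354) + (-354)²*(32 + (-354)² - 14*(-354)))/(32 + (-354)² - 14*(-354)) - 1*(-324149) = (-28 - 2478 + 125316*(32 + 125316 + 4956))/(32 + 125316 + 4956) + 324149 = (-28 - 2478 + 125316*130304)/130304 + 324149 = (-28 - 2478 + 16329176064)/130304 + 324149 = (1/130304)*16329173558 + 324149 = 8164586779/65152 + 324149 = 29283542427/65152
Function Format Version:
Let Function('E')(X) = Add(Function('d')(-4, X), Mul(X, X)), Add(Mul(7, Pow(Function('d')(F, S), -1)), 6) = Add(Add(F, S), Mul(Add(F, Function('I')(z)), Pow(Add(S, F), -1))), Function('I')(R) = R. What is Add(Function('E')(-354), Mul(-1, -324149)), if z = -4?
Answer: Rational(29283542427, 65152) ≈ 4.4947e+5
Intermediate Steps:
Function('d')(F, S) = Mul(7, Pow(Add(-6, F, S, Mul(Pow(Add(F, S), -1), Add(-4, F))), -1)) (Function('d')(F, S) = Mul(7, Pow(Add(-6, Add(Add(F, S), Mul(Add(F, -4), Pow(Add(S, F), -1)))), -1)) = Mul(7, Pow(Add(-6, Add(Add(F, S), Mul(Add(-4, F), Pow(Add(F, S), -1)))), -1)) = Mul(7, Pow(Add(-6, Add(Add(F, S), Mul(Pow(Add(F, S), -1), Add(-4, F)))), -1)) = Mul(7, Pow(Add(-6, Add(F, S, Mul(Pow(Add(F, S), -1), Add(-4, F)))), -1)) = Mul(7, Pow(Add(-6, F, S, Mul(Pow(Add(F, S), -1), Add(-4, F))), -1)))
Function('E')(X) = Add(Pow(X, 2), Mul(7, Pow(Add(32, Pow(X, 2), Mul(-14, X)), -1), Add(-4, X))) (Function('E')(X) = Add(Mul(7, Pow(Add(-4, Pow(-4, 2), Pow(X, 2), Mul(-6, X), Mul(-5, -4), Mul(2, -4, X)), -1), Add(-4, X)), Mul(X, X)) = Add(Mul(7, Pow(Add(-4, 16, Pow(X, 2), Mul(-6, X), 20, Mul(-8, X)), -1), Add(-4, X)), Pow(X, 2)) = Add(Mul(7, Pow(Add(32, Pow(X, 2), Mul(-14, X)), -1), Add(-4, X)), Pow(X, 2)) = Add(Pow(X, 2), Mul(7, Pow(Add(32, Pow(X, 2), Mul(-14, X)), -1), Add(-4, X))))
Add(Function('E')(-354), Mul(-1, -324149)) = Add(Mul(Pow(Add(32, Pow(-354, 2), Mul(-14, -354)), -1), Add(-28, Mul(7, -354), Mul(Pow(-354, 2), Add(32, Pow(-354, 2), Mul(-14, -354))))), Mul(-1, -324149)) = Add(Mul(Pow(Add(32, 125316, 4956), -1), Add(-28, -2478, Mul(125316, Add(32, 125316, 4956)))), 324149) = Add(Mul(Pow(130304, -1), Add(-28, -2478, Mul(125316, 130304))), 324149) = Add(Mul(Rational(1, 130304), Add(-28, -2478, 16329176064)), 324149) = Add(Mul(Rational(1, 130304), 16329173558), 324149) = Add(Rational(8164586779, 65152), 324149) = Rational(29283542427, 65152)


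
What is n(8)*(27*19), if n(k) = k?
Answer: 4104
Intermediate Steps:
n(8)*(27*19) = 8*(27*19) = 8*513 = 4104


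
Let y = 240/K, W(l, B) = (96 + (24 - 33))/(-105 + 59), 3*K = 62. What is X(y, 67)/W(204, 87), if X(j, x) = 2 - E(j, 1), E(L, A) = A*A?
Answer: -46/87 ≈ -0.52874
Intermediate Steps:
E(L, A) = A²
K = 62/3 (K = (⅓)*62 = 62/3 ≈ 20.667)
W(l, B) = -87/46 (W(l, B) = (96 - 9)/(-46) = 87*(-1/46) = -87/46)
y = 360/31 (y = 240/(62/3) = 240*(3/62) = 360/31 ≈ 11.613)
X(j, x) = 1 (X(j, x) = 2 - 1*1² = 2 - 1*1 = 2 - 1 = 1)
X(y, 67)/W(204, 87) = 1/(-87/46) = 1*(-46/87) = -46/87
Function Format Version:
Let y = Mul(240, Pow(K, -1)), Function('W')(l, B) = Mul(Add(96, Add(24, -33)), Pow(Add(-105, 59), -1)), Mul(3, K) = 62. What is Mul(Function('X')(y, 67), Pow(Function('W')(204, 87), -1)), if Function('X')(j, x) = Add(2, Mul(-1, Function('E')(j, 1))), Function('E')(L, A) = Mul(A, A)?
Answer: Rational(-46, 87) ≈ -0.52874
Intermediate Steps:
Function('E')(L, A) = Pow(A, 2)
K = Rational(62, 3) (K = Mul(Rational(1, 3), 62) = Rational(62, 3) ≈ 20.667)
Function('W')(l, B) = Rational(-87, 46) (Function('W')(l, B) = Mul(Add(96, -9), Pow(-46, -1)) = Mul(87, Rational(-1, 46)) = Rational(-87, 46))
y = Rational(360, 31) (y = Mul(240, Pow(Rational(62, 3), -1)) = Mul(240, Rational(3, 62)) = Rational(360, 31) ≈ 11.613)
Function('X')(j, x) = 1 (Function('X')(j, x) = Add(2, Mul(-1, Pow(1, 2))) = Add(2, Mul(-1, 1)) = Add(2, -1) = 1)
Mul(Function('X')(y, 67), Pow(Function('W')(204, 87), -1)) = Mul(1, Pow(Rational(-87, 46), -1)) = Mul(1, Rational(-46, 87)) = Rational(-46, 87)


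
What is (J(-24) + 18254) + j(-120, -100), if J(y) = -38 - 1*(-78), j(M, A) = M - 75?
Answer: 18099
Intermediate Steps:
j(M, A) = -75 + M
J(y) = 40 (J(y) = -38 + 78 = 40)
(J(-24) + 18254) + j(-120, -100) = (40 + 18254) + (-75 - 120) = 18294 - 195 = 18099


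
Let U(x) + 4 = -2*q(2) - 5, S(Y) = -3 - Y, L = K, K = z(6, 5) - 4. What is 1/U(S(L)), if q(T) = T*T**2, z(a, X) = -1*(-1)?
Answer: -1/25 ≈ -0.040000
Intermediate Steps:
z(a, X) = 1
K = -3 (K = 1 - 4 = -3)
L = -3
q(T) = T**3
U(x) = -25 (U(x) = -4 + (-2*2**3 - 5) = -4 + (-2*8 - 5) = -4 + (-16 - 5) = -4 - 21 = -25)
1/U(S(L)) = 1/(-25) = -1/25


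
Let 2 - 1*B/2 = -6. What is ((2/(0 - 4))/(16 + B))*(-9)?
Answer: 9/64 ≈ 0.14063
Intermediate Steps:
B = 16 (B = 4 - 2*(-6) = 4 + 12 = 16)
((2/(0 - 4))/(16 + B))*(-9) = ((2/(0 - 4))/(16 + 16))*(-9) = ((2/(-4))/32)*(-9) = (-1/4*2*(1/32))*(-9) = -1/2*1/32*(-9) = -1/64*(-9) = 9/64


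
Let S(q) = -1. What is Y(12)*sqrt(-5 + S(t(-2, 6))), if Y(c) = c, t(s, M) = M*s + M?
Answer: 12*I*sqrt(6) ≈ 29.394*I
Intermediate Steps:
t(s, M) = M + M*s
Y(12)*sqrt(-5 + S(t(-2, 6))) = 12*sqrt(-5 - 1) = 12*sqrt(-6) = 12*(I*sqrt(6)) = 12*I*sqrt(6)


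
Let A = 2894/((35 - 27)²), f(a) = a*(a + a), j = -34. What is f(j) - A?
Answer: 72537/32 ≈ 2266.8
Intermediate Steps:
f(a) = 2*a² (f(a) = a*(2*a) = 2*a²)
A = 1447/32 (A = 2894/(8²) = 2894/64 = 2894*(1/64) = 1447/32 ≈ 45.219)
f(j) - A = 2*(-34)² - 1*1447/32 = 2*1156 - 1447/32 = 2312 - 1447/32 = 72537/32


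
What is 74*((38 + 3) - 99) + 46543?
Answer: 42251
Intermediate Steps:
74*((38 + 3) - 99) + 46543 = 74*(41 - 99) + 46543 = 74*(-58) + 46543 = -4292 + 46543 = 42251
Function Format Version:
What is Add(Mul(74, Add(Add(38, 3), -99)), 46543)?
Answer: 42251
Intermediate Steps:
Add(Mul(74, Add(Add(38, 3), -99)), 46543) = Add(Mul(74, Add(41, -99)), 46543) = Add(Mul(74, -58), 46543) = Add(-4292, 46543) = 42251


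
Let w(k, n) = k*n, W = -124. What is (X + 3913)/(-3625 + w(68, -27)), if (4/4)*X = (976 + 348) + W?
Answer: -5113/5461 ≈ -0.93628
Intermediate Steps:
X = 1200 (X = (976 + 348) - 124 = 1324 - 124 = 1200)
(X + 3913)/(-3625 + w(68, -27)) = (1200 + 3913)/(-3625 + 68*(-27)) = 5113/(-3625 - 1836) = 5113/(-5461) = 5113*(-1/5461) = -5113/5461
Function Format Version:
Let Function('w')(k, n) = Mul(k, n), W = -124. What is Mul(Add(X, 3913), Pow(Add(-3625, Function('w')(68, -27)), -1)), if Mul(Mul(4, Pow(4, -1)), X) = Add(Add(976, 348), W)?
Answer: Rational(-5113, 5461) ≈ -0.93628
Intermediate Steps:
X = 1200 (X = Add(Add(976, 348), -124) = Add(1324, -124) = 1200)
Mul(Add(X, 3913), Pow(Add(-3625, Function('w')(68, -27)), -1)) = Mul(Add(1200, 3913), Pow(Add(-3625, Mul(68, -27)), -1)) = Mul(5113, Pow(Add(-3625, -1836), -1)) = Mul(5113, Pow(-5461, -1)) = Mul(5113, Rational(-1, 5461)) = Rational(-5113, 5461)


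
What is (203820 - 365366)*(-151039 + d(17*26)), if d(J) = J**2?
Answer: -7160526450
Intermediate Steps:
(203820 - 365366)*(-151039 + d(17*26)) = (203820 - 365366)*(-151039 + (17*26)**2) = -161546*(-151039 + 442**2) = -161546*(-151039 + 195364) = -161546*44325 = -7160526450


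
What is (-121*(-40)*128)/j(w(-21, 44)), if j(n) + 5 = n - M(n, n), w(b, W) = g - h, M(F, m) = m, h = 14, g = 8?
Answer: -123904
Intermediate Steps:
w(b, W) = -6 (w(b, W) = 8 - 1*14 = 8 - 14 = -6)
j(n) = -5 (j(n) = -5 + (n - n) = -5 + 0 = -5)
(-121*(-40)*128)/j(w(-21, 44)) = (-121*(-40)*128)/(-5) = (4840*128)*(-1/5) = 619520*(-1/5) = -123904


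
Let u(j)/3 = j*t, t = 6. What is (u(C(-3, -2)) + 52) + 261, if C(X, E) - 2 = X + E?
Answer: 259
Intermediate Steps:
C(X, E) = 2 + E + X (C(X, E) = 2 + (X + E) = 2 + (E + X) = 2 + E + X)
u(j) = 18*j (u(j) = 3*(j*6) = 3*(6*j) = 18*j)
(u(C(-3, -2)) + 52) + 261 = (18*(2 - 2 - 3) + 52) + 261 = (18*(-3) + 52) + 261 = (-54 + 52) + 261 = -2 + 261 = 259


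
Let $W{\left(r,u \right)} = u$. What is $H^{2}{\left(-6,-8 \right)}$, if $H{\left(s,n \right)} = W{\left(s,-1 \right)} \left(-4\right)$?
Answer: $16$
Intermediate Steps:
$H{\left(s,n \right)} = 4$ ($H{\left(s,n \right)} = \left(-1\right) \left(-4\right) = 4$)
$H^{2}{\left(-6,-8 \right)} = 4^{2} = 16$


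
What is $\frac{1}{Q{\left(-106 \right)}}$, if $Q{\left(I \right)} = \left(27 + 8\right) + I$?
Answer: $- \frac{1}{71} \approx -0.014085$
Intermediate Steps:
$Q{\left(I \right)} = 35 + I$
$\frac{1}{Q{\left(-106 \right)}} = \frac{1}{35 - 106} = \frac{1}{-71} = - \frac{1}{71}$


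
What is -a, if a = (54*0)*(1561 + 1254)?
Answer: 0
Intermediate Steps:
a = 0 (a = 0*2815 = 0)
-a = -1*0 = 0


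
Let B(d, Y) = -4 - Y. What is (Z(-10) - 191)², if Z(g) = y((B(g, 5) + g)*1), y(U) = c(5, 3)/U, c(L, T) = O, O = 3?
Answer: 13191424/361 ≈ 36541.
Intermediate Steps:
c(L, T) = 3
y(U) = 3/U
Z(g) = 3/(-9 + g) (Z(g) = 3/((((-4 - 1*5) + g)*1)) = 3/((((-4 - 5) + g)*1)) = 3/(((-9 + g)*1)) = 3/(-9 + g))
(Z(-10) - 191)² = (3/(-9 - 10) - 191)² = (3/(-19) - 191)² = (3*(-1/19) - 191)² = (-3/19 - 191)² = (-3632/19)² = 13191424/361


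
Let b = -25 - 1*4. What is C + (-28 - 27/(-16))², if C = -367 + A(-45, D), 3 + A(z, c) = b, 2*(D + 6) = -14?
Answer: 75097/256 ≈ 293.35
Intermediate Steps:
D = -13 (D = -6 + (½)*(-14) = -6 - 7 = -13)
b = -29 (b = -25 - 4 = -29)
A(z, c) = -32 (A(z, c) = -3 - 29 = -32)
C = -399 (C = -367 - 32 = -399)
C + (-28 - 27/(-16))² = -399 + (-28 - 27/(-16))² = -399 + (-28 - 27*(-1/16))² = -399 + (-28 + 27/16)² = -399 + (-421/16)² = -399 + 177241/256 = 75097/256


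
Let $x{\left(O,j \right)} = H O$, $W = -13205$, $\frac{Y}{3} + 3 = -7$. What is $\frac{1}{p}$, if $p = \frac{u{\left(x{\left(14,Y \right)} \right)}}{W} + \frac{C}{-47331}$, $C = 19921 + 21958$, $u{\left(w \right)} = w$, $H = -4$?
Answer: $- \frac{625005855}{550361659} \approx -1.1356$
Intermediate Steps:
$Y = -30$ ($Y = -9 + 3 \left(-7\right) = -9 - 21 = -30$)
$x{\left(O,j \right)} = - 4 O$
$C = 41879$
$p = - \frac{550361659}{625005855}$ ($p = \frac{\left(-4\right) 14}{-13205} + \frac{41879}{-47331} = \left(-56\right) \left(- \frac{1}{13205}\right) + 41879 \left(- \frac{1}{47331}\right) = \frac{56}{13205} - \frac{41879}{47331} = - \frac{550361659}{625005855} \approx -0.88057$)
$\frac{1}{p} = \frac{1}{- \frac{550361659}{625005855}} = - \frac{625005855}{550361659}$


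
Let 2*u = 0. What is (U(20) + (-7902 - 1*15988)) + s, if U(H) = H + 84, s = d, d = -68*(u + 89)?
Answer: -29838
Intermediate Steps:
u = 0 (u = (½)*0 = 0)
d = -6052 (d = -68*(0 + 89) = -68*89 = -6052)
s = -6052
U(H) = 84 + H
(U(20) + (-7902 - 1*15988)) + s = ((84 + 20) + (-7902 - 1*15988)) - 6052 = (104 + (-7902 - 15988)) - 6052 = (104 - 23890) - 6052 = -23786 - 6052 = -29838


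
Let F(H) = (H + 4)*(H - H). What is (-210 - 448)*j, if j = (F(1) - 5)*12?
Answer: 39480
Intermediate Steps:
F(H) = 0 (F(H) = (4 + H)*0 = 0)
j = -60 (j = (0 - 5)*12 = -5*12 = -60)
(-210 - 448)*j = (-210 - 448)*(-60) = -658*(-60) = 39480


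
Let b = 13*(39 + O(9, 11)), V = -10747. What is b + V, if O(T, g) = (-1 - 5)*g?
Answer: -11098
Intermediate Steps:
O(T, g) = -6*g
b = -351 (b = 13*(39 - 6*11) = 13*(39 - 66) = 13*(-27) = -351)
b + V = -351 - 10747 = -11098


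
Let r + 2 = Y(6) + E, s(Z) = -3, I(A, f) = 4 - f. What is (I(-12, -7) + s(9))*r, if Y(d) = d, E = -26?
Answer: -176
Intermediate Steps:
r = -22 (r = -2 + (6 - 26) = -2 - 20 = -22)
(I(-12, -7) + s(9))*r = ((4 - 1*(-7)) - 3)*(-22) = ((4 + 7) - 3)*(-22) = (11 - 3)*(-22) = 8*(-22) = -176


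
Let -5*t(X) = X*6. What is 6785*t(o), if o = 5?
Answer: -40710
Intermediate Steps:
t(X) = -6*X/5 (t(X) = -X*6/5 = -6*X/5)
6785*t(o) = 6785*(-6/5*5) = 6785*(-6) = -40710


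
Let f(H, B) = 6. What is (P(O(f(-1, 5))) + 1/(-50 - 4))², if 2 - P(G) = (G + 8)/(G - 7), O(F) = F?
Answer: 744769/2916 ≈ 255.41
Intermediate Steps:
P(G) = 2 - (8 + G)/(-7 + G) (P(G) = 2 - (G + 8)/(G - 7) = 2 - (8 + G)/(-7 + G))
(P(O(f(-1, 5))) + 1/(-50 - 4))² = ((-22 + 6)/(-7 + 6) + 1/(-50 - 4))² = (-16/(-1) + 1/(-54))² = (-1*(-16) - 1/54)² = (16 - 1/54)² = (863/54)² = 744769/2916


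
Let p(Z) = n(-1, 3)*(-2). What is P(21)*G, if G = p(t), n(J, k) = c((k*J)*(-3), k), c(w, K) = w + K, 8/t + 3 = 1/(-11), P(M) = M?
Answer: -504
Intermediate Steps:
t = -44/17 (t = 8/(-3 + 1/(-11)) = 8/(-3 - 1/11) = 8/(-34/11) = 8*(-11/34) = -44/17 ≈ -2.5882)
c(w, K) = K + w
n(J, k) = k - 3*J*k (n(J, k) = k + (k*J)*(-3) = k + (J*k)*(-3) = k - 3*J*k)
p(Z) = -24 (p(Z) = (3*(1 - 3*(-1)))*(-2) = (3*(1 + 3))*(-2) = (3*4)*(-2) = 12*(-2) = -24)
G = -24
P(21)*G = 21*(-24) = -504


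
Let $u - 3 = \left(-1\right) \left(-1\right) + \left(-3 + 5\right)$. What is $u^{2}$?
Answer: $36$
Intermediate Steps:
$u = 6$ ($u = 3 + \left(\left(-1\right) \left(-1\right) + \left(-3 + 5\right)\right) = 3 + \left(1 + 2\right) = 3 + 3 = 6$)
$u^{2} = 6^{2} = 36$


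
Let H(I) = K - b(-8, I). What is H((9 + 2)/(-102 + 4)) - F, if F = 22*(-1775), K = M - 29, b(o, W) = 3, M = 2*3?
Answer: 39024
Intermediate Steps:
M = 6
K = -23 (K = 6 - 29 = -23)
H(I) = -26 (H(I) = -23 - 1*3 = -23 - 3 = -26)
F = -39050
H((9 + 2)/(-102 + 4)) - F = -26 - 1*(-39050) = -26 + 39050 = 39024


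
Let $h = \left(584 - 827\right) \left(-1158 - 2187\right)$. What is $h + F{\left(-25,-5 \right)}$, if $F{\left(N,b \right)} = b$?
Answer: $812830$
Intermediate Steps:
$h = 812835$ ($h = \left(-243\right) \left(-3345\right) = 812835$)
$h + F{\left(-25,-5 \right)} = 812835 - 5 = 812830$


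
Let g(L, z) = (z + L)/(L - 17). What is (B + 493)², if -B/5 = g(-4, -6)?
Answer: 106151809/441 ≈ 2.4071e+5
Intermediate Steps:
g(L, z) = (L + z)/(-17 + L)
B = -50/21 (B = -5*(-4 - 6)/(-17 - 4) = -5*(-10)/(-21) = -(-5)*(-10)/21 = -5*10/21 = -50/21 ≈ -2.3810)
(B + 493)² = (-50/21 + 493)² = (10303/21)² = 106151809/441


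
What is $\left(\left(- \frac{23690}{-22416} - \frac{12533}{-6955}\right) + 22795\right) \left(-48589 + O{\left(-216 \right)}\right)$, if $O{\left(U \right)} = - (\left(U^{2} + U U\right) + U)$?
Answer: $- \frac{50358546571552343}{15590328} \approx -3.2301 \cdot 10^{9}$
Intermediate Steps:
$O{\left(U \right)} = - U - 2 U^{2}$ ($O{\left(U \right)} = - (\left(U^{2} + U^{2}\right) + U) = - (2 U^{2} + U) = - (U + 2 U^{2}) = - U - 2 U^{2}$)
$\left(\left(- \frac{23690}{-22416} - \frac{12533}{-6955}\right) + 22795\right) \left(-48589 + O{\left(-216 \right)}\right) = \left(\left(- \frac{23690}{-22416} - \frac{12533}{-6955}\right) + 22795\right) \left(-48589 - - 216 \left(1 + 2 \left(-216\right)\right)\right) = \left(\left(\left(-23690\right) \left(- \frac{1}{22416}\right) - - \frac{12533}{6955}\right) + 22795\right) \left(-48589 - - 216 \left(1 - 432\right)\right) = \left(\left(\frac{11845}{11208} + \frac{12533}{6955}\right) + 22795\right) \left(-48589 - \left(-216\right) \left(-431\right)\right) = \left(\frac{222851839}{77951640} + 22795\right) \left(-48589 - 93096\right) = \frac{1777130485639}{77951640} \left(-141685\right) = - \frac{50358546571552343}{15590328}$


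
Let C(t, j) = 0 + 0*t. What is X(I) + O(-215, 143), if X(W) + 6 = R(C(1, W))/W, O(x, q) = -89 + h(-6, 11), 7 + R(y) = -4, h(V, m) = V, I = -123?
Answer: -12412/123 ≈ -100.91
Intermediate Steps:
C(t, j) = 0 (C(t, j) = 0 + 0 = 0)
R(y) = -11 (R(y) = -7 - 4 = -11)
O(x, q) = -95 (O(x, q) = -89 - 6 = -95)
X(W) = -6 - 11/W
X(I) + O(-215, 143) = (-6 - 11/(-123)) - 95 = (-6 - 11*(-1/123)) - 95 = (-6 + 11/123) - 95 = -727/123 - 95 = -12412/123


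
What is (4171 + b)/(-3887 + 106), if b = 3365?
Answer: -7536/3781 ≈ -1.9931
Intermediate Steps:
(4171 + b)/(-3887 + 106) = (4171 + 3365)/(-3887 + 106) = 7536/(-3781) = 7536*(-1/3781) = -7536/3781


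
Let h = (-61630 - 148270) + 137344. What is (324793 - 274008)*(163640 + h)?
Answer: 4625700940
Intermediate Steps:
h = -72556 (h = -209900 + 137344 = -72556)
(324793 - 274008)*(163640 + h) = (324793 - 274008)*(163640 - 72556) = 50785*91084 = 4625700940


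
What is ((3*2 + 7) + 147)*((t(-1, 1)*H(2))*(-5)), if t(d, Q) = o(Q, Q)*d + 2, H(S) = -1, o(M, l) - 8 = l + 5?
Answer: -9600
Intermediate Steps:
o(M, l) = 13 + l (o(M, l) = 8 + (l + 5) = 8 + (5 + l) = 13 + l)
t(d, Q) = 2 + d*(13 + Q) (t(d, Q) = (13 + Q)*d + 2 = d*(13 + Q) + 2 = 2 + d*(13 + Q))
((3*2 + 7) + 147)*((t(-1, 1)*H(2))*(-5)) = ((3*2 + 7) + 147)*(((2 - (13 + 1))*(-1))*(-5)) = ((6 + 7) + 147)*(((2 - 1*14)*(-1))*(-5)) = (13 + 147)*(((2 - 14)*(-1))*(-5)) = 160*(-12*(-1)*(-5)) = 160*(12*(-5)) = 160*(-60) = -9600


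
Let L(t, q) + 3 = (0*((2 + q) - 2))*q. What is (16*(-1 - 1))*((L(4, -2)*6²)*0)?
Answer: 0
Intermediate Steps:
L(t, q) = -3 (L(t, q) = -3 + (0*((2 + q) - 2))*q = -3 + (0*q)*q = -3 + 0*q = -3 + 0 = -3)
(16*(-1 - 1))*((L(4, -2)*6²)*0) = (16*(-1 - 1))*(-3*6²*0) = (16*(-2))*(-3*36*0) = -(-3456)*0 = -32*0 = 0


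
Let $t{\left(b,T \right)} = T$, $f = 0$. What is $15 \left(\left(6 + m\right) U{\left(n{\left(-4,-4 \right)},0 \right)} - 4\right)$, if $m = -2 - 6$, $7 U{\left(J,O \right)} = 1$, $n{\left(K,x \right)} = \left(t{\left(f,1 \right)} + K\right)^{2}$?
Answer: $- \frac{450}{7} \approx -64.286$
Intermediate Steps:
$n{\left(K,x \right)} = \left(1 + K\right)^{2}$
$U{\left(J,O \right)} = \frac{1}{7}$ ($U{\left(J,O \right)} = \frac{1}{7} \cdot 1 = \frac{1}{7}$)
$m = -8$ ($m = -2 - 6 = -8$)
$15 \left(\left(6 + m\right) U{\left(n{\left(-4,-4 \right)},0 \right)} - 4\right) = 15 \left(\left(6 - 8\right) \frac{1}{7} - 4\right) = 15 \left(\left(-2\right) \frac{1}{7} - 4\right) = 15 \left(- \frac{2}{7} - 4\right) = 15 \left(- \frac{30}{7}\right) = - \frac{450}{7}$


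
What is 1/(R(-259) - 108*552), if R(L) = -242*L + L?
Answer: 1/2803 ≈ 0.00035676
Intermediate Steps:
R(L) = -241*L
1/(R(-259) - 108*552) = 1/(-241*(-259) - 108*552) = 1/(62419 - 59616) = 1/2803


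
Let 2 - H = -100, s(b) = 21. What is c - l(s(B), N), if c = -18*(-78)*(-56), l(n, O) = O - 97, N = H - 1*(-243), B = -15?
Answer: -78872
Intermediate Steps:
H = 102 (H = 2 - 1*(-100) = 2 + 100 = 102)
N = 345 (N = 102 - 1*(-243) = 102 + 243 = 345)
l(n, O) = -97 + O
c = -78624 (c = 1404*(-56) = -78624)
c - l(s(B), N) = -78624 - (-97 + 345) = -78624 - 1*248 = -78624 - 248 = -78872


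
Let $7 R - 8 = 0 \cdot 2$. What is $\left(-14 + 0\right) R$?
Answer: $-16$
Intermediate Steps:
$R = \frac{8}{7}$ ($R = \frac{8}{7} + \frac{0 \cdot 2}{7} = \frac{8}{7} + \frac{1}{7} \cdot 0 = \frac{8}{7} + 0 = \frac{8}{7} \approx 1.1429$)
$\left(-14 + 0\right) R = \left(-14 + 0\right) \frac{8}{7} = \left(-14\right) \frac{8}{7} = -16$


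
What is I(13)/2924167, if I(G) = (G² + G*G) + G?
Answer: 351/2924167 ≈ 0.00012003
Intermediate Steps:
I(G) = G + 2*G² (I(G) = (G² + G²) + G = 2*G² + G = G + 2*G²)
I(13)/2924167 = (13*(1 + 2*13))/2924167 = (13*(1 + 26))*(1/2924167) = (13*27)*(1/2924167) = 351*(1/2924167) = 351/2924167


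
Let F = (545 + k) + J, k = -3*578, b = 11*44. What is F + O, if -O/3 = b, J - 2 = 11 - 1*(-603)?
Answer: -2025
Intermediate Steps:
b = 484
k = -1734
J = 616 (J = 2 + (11 - 1*(-603)) = 2 + (11 + 603) = 2 + 614 = 616)
O = -1452 (O = -3*484 = -1452)
F = -573 (F = (545 - 1734) + 616 = -1189 + 616 = -573)
F + O = -573 - 1452 = -2025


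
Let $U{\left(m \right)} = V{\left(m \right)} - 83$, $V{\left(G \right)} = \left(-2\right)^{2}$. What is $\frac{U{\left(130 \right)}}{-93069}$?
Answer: $\frac{79}{93069} \approx 0.00084883$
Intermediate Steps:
$V{\left(G \right)} = 4$
$U{\left(m \right)} = -79$ ($U{\left(m \right)} = 4 - 83 = -79$)
$\frac{U{\left(130 \right)}}{-93069} = - \frac{79}{-93069} = \left(-79\right) \left(- \frac{1}{93069}\right) = \frac{79}{93069}$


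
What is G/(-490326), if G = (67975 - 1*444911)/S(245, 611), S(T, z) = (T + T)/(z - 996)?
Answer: -148082/245163 ≈ -0.60401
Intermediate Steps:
S(T, z) = 2*T/(-996 + z) (S(T, z) = (2*T)/(-996 + z) = 2*T/(-996 + z))
G = 296164 (G = (67975 - 1*444911)/((2*245/(-996 + 611))) = (67975 - 444911)/((2*245/(-385))) = -376936/(2*245*(-1/385)) = -376936/(-14/11) = -376936*(-11/14) = 296164)
G/(-490326) = 296164/(-490326) = 296164*(-1/490326) = -148082/245163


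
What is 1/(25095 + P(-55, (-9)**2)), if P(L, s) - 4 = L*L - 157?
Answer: 1/27967 ≈ 3.5756e-5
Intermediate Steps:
P(L, s) = -153 + L**2 (P(L, s) = 4 + (L*L - 157) = 4 + (L**2 - 157) = 4 + (-157 + L**2) = -153 + L**2)
1/(25095 + P(-55, (-9)**2)) = 1/(25095 + (-153 + (-55)**2)) = 1/(25095 + (-153 + 3025)) = 1/(25095 + 2872) = 1/27967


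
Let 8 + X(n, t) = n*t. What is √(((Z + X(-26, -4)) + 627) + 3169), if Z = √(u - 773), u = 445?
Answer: √(3892 + 2*I*√82) ≈ 62.386 + 0.1451*I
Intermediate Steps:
X(n, t) = -8 + n*t
Z = 2*I*√82 (Z = √(445 - 773) = √(-328) = 2*I*√82 ≈ 18.111*I)
√(((Z + X(-26, -4)) + 627) + 3169) = √(((2*I*√82 + (-8 - 26*(-4))) + 627) + 3169) = √(((2*I*√82 + (-8 + 104)) + 627) + 3169) = √(((2*I*√82 + 96) + 627) + 3169) = √(((96 + 2*I*√82) + 627) + 3169) = √((723 + 2*I*√82) + 3169) = √(3892 + 2*I*√82)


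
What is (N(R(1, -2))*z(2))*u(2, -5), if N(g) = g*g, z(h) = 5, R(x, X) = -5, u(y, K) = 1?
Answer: 125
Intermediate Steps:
N(g) = g²
(N(R(1, -2))*z(2))*u(2, -5) = ((-5)²*5)*1 = (25*5)*1 = 125*1 = 125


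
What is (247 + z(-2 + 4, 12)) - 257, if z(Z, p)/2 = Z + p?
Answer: 18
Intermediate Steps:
z(Z, p) = 2*Z + 2*p (z(Z, p) = 2*(Z + p) = 2*Z + 2*p)
(247 + z(-2 + 4, 12)) - 257 = (247 + (2*(-2 + 4) + 2*12)) - 257 = (247 + (2*2 + 24)) - 257 = (247 + (4 + 24)) - 257 = (247 + 28) - 257 = 275 - 257 = 18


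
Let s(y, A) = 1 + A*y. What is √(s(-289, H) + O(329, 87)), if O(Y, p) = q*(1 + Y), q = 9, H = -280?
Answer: √83891 ≈ 289.64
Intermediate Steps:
O(Y, p) = 9 + 9*Y (O(Y, p) = 9*(1 + Y) = 9 + 9*Y)
√(s(-289, H) + O(329, 87)) = √((1 - 280*(-289)) + (9 + 9*329)) = √((1 + 80920) + (9 + 2961)) = √(80921 + 2970) = √83891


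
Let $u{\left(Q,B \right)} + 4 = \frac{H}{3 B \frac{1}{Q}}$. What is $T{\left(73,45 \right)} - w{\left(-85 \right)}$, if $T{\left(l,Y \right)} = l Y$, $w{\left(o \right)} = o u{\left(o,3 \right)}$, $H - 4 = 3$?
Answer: $- \frac{24070}{9} \approx -2674.4$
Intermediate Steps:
$H = 7$ ($H = 4 + 3 = 7$)
$u{\left(Q,B \right)} = -4 + \frac{7 Q}{3 B}$ ($u{\left(Q,B \right)} = -4 + \frac{7}{3 B \frac{1}{Q}} = -4 + 7 \frac{Q}{3 B} = -4 + \frac{7 Q}{3 B}$)
$w{\left(o \right)} = o \left(-4 + \frac{7 o}{9}\right)$ ($w{\left(o \right)} = o \left(-4 + \frac{7 o}{3 \cdot 3}\right) = o \left(-4 + \frac{7}{3} o \frac{1}{3}\right) = o \left(-4 + \frac{7 o}{9}\right)$)
$T{\left(l,Y \right)} = Y l$
$T{\left(73,45 \right)} - w{\left(-85 \right)} = 45 \cdot 73 - \frac{1}{9} \left(-85\right) \left(-36 + 7 \left(-85\right)\right) = 3285 - \frac{1}{9} \left(-85\right) \left(-36 - 595\right) = 3285 - \frac{1}{9} \left(-85\right) \left(-631\right) = 3285 - \frac{53635}{9} = - \frac{24070}{9}$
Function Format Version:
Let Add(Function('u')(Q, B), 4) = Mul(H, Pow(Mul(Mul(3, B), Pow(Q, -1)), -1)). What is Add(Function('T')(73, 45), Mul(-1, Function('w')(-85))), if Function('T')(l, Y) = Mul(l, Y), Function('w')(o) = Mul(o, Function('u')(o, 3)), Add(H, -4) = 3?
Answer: Rational(-24070, 9) ≈ -2674.4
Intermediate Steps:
H = 7 (H = Add(4, 3) = 7)
Function('u')(Q, B) = Add(-4, Mul(Rational(7, 3), Q, Pow(B, -1))) (Function('u')(Q, B) = Add(-4, Mul(7, Pow(Mul(Mul(3, B), Pow(Q, -1)), -1))) = Add(-4, Mul(7, Pow(Mul(3, B, Pow(Q, -1)), -1))) = Add(-4, Mul(7, Mul(Rational(1, 3), Q, Pow(B, -1)))) = Add(-4, Mul(Rational(7, 3), Q, Pow(B, -1))))
Function('w')(o) = Mul(o, Add(-4, Mul(Rational(7, 9), o))) (Function('w')(o) = Mul(o, Add(-4, Mul(Rational(7, 3), o, Pow(3, -1)))) = Mul(o, Add(-4, Mul(Rational(7, 3), o, Rational(1, 3)))) = Mul(o, Add(-4, Mul(Rational(7, 9), o))))
Function('T')(l, Y) = Mul(Y, l)
Add(Function('T')(73, 45), Mul(-1, Function('w')(-85))) = Add(Mul(45, 73), Mul(-1, Mul(Rational(1, 9), -85, Add(-36, Mul(7, -85))))) = Add(3285, Mul(-1, Mul(Rational(1, 9), -85, Add(-36, -595)))) = Add(3285, Mul(-1, Mul(Rational(1, 9), -85, -631))) = Add(3285, Mul(-1, Rational(53635, 9))) = Add(3285, Rational(-53635, 9)) = Rational(-24070, 9)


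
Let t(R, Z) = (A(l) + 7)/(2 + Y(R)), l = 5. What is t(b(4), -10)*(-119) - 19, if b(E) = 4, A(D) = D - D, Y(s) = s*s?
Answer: -1175/18 ≈ -65.278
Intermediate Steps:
Y(s) = s²
A(D) = 0
t(R, Z) = 7/(2 + R²) (t(R, Z) = (0 + 7)/(2 + R²) = 7/(2 + R²))
t(b(4), -10)*(-119) - 19 = (7/(2 + 4²))*(-119) - 19 = (7/(2 + 16))*(-119) - 19 = (7/18)*(-119) - 19 = -833/18 - 19 = -1175/18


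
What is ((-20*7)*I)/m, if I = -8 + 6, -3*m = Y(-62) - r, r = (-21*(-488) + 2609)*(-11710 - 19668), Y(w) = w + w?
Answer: -420/201713411 ≈ -2.0822e-6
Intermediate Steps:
Y(w) = 2*w
r = -403426946 (r = (10248 + 2609)*(-31378) = 12857*(-31378) = -403426946)
m = -403426822/3 (m = -(2*(-62) - 1*(-403426946))/3 = -(-124 + 403426946)/3 = -⅓*403426822 = -403426822/3 ≈ -1.3448e+8)
I = -2
((-20*7)*I)/m = (-20*7*(-2))/(-403426822/3) = -140*(-2)*(-3/403426822) = 280*(-3/403426822) = -420/201713411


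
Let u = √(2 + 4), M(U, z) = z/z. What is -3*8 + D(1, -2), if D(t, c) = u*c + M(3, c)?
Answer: -23 - 2*√6 ≈ -27.899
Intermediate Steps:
M(U, z) = 1
u = √6 ≈ 2.4495
D(t, c) = 1 + c*√6 (D(t, c) = √6*c + 1 = c*√6 + 1 = 1 + c*√6)
-3*8 + D(1, -2) = -3*8 + (1 - 2*√6) = -24 + (1 - 2*√6) = -23 - 2*√6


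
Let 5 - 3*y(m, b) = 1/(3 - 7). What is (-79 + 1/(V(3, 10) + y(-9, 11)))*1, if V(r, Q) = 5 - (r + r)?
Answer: -233/3 ≈ -77.667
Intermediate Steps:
V(r, Q) = 5 - 2*r
y(m, b) = 7/4 (y(m, b) = 5/3 - 1/(3*(3 - 7)) = 5/3 - ⅓/(-4) = 5/3 - ⅓*(-¼) = 5/3 + 1/12 = 7/4)
(-79 + 1/(V(3, 10) + y(-9, 11)))*1 = (-79 + 1/((5 - 2*3) + 7/4))*1 = (-79 + 1/((5 - 6) + 7/4))*1 = (-79 + 1/(-1 + 7/4))*1 = (-79 + 1/(¾))*1 = (-79 + 4/3)*1 = -233/3*1 = -233/3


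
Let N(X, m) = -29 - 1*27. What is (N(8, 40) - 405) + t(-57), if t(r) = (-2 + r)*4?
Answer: -697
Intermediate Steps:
t(r) = -8 + 4*r
N(X, m) = -56 (N(X, m) = -29 - 27 = -56)
(N(8, 40) - 405) + t(-57) = (-56 - 405) + (-8 + 4*(-57)) = -461 + (-8 - 228) = -461 - 236 = -697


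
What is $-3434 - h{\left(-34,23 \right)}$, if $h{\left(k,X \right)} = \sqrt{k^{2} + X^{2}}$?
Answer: $-3434 - \sqrt{1685} \approx -3475.0$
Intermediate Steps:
$h{\left(k,X \right)} = \sqrt{X^{2} + k^{2}}$
$-3434 - h{\left(-34,23 \right)} = -3434 - \sqrt{23^{2} + \left(-34\right)^{2}} = -3434 - \sqrt{529 + 1156} = -3434 - \sqrt{1685}$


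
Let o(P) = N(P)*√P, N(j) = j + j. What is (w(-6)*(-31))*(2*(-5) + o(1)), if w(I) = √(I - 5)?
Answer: 248*I*√11 ≈ 822.52*I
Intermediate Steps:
N(j) = 2*j
o(P) = 2*P^(3/2) (o(P) = (2*P)*√P = 2*P^(3/2))
w(I) = √(-5 + I)
(w(-6)*(-31))*(2*(-5) + o(1)) = (√(-5 - 6)*(-31))*(2*(-5) + 2*1^(3/2)) = (√(-11)*(-31))*(-10 + 2*1) = ((I*√11)*(-31))*(-10 + 2) = -31*I*√11*(-8) = 248*I*√11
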